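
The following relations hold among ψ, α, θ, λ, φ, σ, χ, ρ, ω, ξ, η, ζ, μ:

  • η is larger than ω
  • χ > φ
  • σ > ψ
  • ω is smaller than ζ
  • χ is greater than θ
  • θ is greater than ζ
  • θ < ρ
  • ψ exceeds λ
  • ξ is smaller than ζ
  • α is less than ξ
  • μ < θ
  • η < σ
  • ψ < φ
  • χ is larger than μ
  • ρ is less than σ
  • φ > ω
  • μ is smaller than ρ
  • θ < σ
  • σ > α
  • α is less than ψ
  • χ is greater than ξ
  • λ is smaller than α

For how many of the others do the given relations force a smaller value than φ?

Directly below φ: ω, ψ.
One step further: λ, α (4 so far).
No other element is forced below φ by the given relations, so the count is 4.

4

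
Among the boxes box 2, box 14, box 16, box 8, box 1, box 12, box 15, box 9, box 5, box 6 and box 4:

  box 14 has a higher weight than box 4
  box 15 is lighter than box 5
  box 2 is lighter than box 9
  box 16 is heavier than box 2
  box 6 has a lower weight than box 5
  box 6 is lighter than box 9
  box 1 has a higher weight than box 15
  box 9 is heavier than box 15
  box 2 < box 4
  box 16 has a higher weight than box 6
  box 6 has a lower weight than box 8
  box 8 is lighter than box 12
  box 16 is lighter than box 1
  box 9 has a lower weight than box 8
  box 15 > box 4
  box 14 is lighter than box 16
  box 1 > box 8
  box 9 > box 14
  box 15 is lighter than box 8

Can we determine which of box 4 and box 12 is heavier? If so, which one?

Link the given pairs in sequence: box 4 < box 15; box 15 < box 9; box 9 < box 8; box 8 < box 12.
Together: box 4 < box 15 < box 9 < box 8 < box 12.
So box 12 is heavier.

box 12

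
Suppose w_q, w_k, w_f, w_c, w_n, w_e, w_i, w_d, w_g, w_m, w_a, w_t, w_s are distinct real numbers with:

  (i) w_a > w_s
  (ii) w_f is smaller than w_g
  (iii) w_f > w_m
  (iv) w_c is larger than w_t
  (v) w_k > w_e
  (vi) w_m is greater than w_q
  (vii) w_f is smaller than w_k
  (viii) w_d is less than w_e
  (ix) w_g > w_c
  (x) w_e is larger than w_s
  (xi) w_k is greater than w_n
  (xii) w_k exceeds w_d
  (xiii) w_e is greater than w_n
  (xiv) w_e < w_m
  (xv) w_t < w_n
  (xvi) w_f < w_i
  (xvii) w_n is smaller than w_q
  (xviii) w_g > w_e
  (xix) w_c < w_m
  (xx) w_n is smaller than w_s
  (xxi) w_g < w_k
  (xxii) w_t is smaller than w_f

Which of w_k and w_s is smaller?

w_s

w_s < w_e and w_e < w_m give w_s < w_m.
Then w_m < w_f extends the chain to w_f.
Then w_f < w_g extends the chain to w_g.
With w_g < w_k: w_s < w_e < w_m < w_f < w_g < w_k.
So w_s < w_k; w_s is the smaller of the two.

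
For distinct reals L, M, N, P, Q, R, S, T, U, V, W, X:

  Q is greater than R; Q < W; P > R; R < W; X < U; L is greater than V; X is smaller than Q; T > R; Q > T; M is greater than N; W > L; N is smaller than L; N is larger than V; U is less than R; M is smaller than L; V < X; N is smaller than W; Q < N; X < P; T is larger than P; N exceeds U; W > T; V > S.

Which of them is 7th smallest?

Chaining the given pairs: S < V < X < U < R < P < T < Q < N < M < L < W.
The 7th smallest is T.

T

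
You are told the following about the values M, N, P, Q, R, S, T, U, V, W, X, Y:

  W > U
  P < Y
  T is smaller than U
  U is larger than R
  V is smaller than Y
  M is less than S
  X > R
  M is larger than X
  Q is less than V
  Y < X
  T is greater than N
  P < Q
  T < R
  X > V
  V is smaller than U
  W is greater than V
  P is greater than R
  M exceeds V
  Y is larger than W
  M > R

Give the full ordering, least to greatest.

Each adjacent pair is fixed by a given relation: N < T; T < R; R < P; P < Q; Q < V; V < U; U < W; W < Y; Y < X; X < M; M < S. Chaining them end to end gives the full order.

N < T < R < P < Q < V < U < W < Y < X < M < S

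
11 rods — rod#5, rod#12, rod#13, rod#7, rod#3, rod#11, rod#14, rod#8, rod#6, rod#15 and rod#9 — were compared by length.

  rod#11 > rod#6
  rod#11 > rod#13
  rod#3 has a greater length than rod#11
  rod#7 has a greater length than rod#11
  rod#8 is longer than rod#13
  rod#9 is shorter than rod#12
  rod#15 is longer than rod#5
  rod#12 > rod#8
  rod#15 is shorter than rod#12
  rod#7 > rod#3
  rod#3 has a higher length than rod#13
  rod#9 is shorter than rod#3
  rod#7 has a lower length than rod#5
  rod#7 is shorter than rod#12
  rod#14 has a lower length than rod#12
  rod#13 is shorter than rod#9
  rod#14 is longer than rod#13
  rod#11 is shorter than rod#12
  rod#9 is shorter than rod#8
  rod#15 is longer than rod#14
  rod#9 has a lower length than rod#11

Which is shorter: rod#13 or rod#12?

rod#13

rod#13 < rod#9 and rod#9 < rod#11 give rod#13 < rod#11.
With rod#11 < rod#3: rod#13 < rod#9 < rod#11 < rod#3.
With rod#3 < rod#7: rod#13 < rod#9 < rod#11 < rod#3 < rod#7.
Then rod#7 < rod#5 extends the chain to rod#5.
Then rod#5 < rod#15 extends the chain to rod#15.
Then rod#15 < rod#12 extends the chain to rod#12.
So rod#13 < rod#12; rod#13 is the shorter of the two.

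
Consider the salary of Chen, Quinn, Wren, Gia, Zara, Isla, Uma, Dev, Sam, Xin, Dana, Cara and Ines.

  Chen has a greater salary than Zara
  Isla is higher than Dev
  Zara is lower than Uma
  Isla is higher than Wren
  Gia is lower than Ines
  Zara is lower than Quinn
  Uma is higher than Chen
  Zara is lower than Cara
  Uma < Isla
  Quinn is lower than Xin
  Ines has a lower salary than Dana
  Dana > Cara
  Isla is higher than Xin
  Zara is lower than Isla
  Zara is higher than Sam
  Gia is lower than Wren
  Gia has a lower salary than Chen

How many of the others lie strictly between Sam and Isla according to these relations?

5

The relations place Sam below Isla. An element lies strictly between them when it is forced above Sam and also forced below Isla.
Above Sam: {Zara, Cara, Quinn, Chen, Dana, Xin, Uma}. Below Isla: {Gia, Zara, Wren, Quinn, Chen, Dev, Xin, Uma}.
Intersection: {Zara, Quinn, Chen, Xin, Uma} — 5.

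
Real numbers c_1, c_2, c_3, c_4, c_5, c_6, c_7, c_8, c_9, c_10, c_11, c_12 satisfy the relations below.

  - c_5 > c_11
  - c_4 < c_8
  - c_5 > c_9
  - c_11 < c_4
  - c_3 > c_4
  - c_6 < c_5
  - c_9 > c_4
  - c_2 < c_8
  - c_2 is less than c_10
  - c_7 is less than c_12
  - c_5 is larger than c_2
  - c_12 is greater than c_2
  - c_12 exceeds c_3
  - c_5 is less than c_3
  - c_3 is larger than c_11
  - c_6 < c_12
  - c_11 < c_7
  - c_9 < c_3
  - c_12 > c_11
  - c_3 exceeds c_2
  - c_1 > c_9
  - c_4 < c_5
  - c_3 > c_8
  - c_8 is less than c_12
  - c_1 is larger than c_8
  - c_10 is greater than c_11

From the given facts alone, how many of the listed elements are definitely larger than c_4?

6

From c_4 the given relations immediately reach c_9, c_8, c_5, c_3.
From those, c_1, c_12 — 6 in total.
Nothing else is reachable above c_4; 6 in all.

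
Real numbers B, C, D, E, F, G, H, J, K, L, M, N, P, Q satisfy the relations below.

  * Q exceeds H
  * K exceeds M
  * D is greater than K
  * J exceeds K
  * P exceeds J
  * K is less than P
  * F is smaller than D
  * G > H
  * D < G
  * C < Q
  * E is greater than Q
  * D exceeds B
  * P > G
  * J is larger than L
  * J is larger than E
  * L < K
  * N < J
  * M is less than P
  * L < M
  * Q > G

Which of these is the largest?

L is not greatest since L < K; H is not greatest since H < G; B is not greatest since B < D; C is not greatest since C < Q; F is not greatest since F < D; N is not greatest since N < J; M is not greatest since M < K; K is not greatest since K < P; D is not greatest since D < G; G is not greatest since G < Q; Q is not greatest since Q < E; E is not greatest since E < J; J is not greatest since J < P.
Only P has nothing above it, so P is the largest.

P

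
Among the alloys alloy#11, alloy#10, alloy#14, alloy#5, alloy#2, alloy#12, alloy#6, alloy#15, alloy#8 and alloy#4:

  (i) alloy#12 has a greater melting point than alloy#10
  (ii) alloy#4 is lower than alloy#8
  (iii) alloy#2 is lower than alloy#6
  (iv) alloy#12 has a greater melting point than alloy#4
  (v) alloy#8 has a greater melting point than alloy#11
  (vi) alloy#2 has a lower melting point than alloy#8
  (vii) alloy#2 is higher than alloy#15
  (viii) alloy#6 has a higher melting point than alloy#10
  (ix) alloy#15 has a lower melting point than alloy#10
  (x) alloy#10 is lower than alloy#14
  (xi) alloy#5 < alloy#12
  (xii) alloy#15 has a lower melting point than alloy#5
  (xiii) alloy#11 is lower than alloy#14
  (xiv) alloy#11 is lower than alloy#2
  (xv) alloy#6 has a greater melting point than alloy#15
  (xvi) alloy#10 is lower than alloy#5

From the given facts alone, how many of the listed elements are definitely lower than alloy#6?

4

The elements the relations force below alloy#6 are alloy#11, alloy#15, alloy#2, alloy#10 — no chain reaches any other.
That is 4.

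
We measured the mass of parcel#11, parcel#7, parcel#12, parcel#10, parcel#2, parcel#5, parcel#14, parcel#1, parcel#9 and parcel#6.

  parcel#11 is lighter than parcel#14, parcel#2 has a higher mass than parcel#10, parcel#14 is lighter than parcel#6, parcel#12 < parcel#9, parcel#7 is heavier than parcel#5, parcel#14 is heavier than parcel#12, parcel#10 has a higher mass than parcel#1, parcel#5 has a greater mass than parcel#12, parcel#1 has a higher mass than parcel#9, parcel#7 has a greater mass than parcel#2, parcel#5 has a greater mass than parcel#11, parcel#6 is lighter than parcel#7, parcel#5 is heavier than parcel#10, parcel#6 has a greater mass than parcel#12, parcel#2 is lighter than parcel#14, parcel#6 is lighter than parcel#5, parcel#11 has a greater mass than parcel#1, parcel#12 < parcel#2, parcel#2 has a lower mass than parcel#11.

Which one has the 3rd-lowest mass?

Chaining the given pairs: parcel#12 < parcel#9 < parcel#1 < parcel#10 < parcel#2 < parcel#11 < parcel#14 < parcel#6 < parcel#5 < parcel#7.
Counting 3 from the smallest end gives parcel#1.

parcel#1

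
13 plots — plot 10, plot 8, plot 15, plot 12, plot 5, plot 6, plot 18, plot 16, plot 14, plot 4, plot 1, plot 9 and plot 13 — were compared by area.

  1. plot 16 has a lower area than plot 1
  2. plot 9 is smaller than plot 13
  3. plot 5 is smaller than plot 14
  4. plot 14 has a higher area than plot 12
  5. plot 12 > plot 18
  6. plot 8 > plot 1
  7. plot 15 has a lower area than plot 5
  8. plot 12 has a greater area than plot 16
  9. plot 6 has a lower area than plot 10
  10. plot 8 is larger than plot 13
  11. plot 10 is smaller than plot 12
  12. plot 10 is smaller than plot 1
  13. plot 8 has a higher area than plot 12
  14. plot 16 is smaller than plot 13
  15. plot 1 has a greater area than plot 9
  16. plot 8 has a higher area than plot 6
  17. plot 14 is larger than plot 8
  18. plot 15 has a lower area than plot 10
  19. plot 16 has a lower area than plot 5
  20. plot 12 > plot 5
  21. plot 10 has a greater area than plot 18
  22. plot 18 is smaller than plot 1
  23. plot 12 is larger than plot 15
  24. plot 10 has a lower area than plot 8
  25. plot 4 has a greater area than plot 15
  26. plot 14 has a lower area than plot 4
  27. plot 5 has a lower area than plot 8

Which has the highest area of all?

plot 15 is not greatest since plot 15 < plot 5; plot 6 is not greatest since plot 6 < plot 10; plot 16 is not greatest since plot 16 < plot 5; plot 9 is not greatest since plot 9 < plot 1; plot 18 is not greatest since plot 18 < plot 12; plot 5 is not greatest since plot 5 < plot 8; plot 10 is not greatest since plot 10 < plot 1; plot 1 is not greatest since plot 1 < plot 8; plot 13 is not greatest since plot 13 < plot 8; plot 12 is not greatest since plot 12 < plot 14; plot 8 is not greatest since plot 8 < plot 14; plot 14 is not greatest since plot 14 < plot 4.
Only plot 4 has nothing above it, so plot 4 is the highest area.

plot 4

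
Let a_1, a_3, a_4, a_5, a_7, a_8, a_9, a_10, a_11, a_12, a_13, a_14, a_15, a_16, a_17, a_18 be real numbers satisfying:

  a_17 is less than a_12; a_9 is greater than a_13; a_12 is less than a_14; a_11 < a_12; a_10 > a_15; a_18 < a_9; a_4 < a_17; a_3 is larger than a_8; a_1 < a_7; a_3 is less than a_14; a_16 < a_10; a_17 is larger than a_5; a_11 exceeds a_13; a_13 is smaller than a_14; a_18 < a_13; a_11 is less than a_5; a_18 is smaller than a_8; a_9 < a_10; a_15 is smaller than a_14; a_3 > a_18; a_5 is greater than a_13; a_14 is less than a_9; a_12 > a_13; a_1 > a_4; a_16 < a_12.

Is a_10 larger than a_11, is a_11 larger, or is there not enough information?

a_10

The relevant relations are a_11 < a_5; a_5 < a_17; a_17 < a_12; a_12 < a_14; a_14 < a_9; a_9 < a_10.
Together: a_11 < a_5 < a_17 < a_12 < a_14 < a_9 < a_10.
So a_10 is larger.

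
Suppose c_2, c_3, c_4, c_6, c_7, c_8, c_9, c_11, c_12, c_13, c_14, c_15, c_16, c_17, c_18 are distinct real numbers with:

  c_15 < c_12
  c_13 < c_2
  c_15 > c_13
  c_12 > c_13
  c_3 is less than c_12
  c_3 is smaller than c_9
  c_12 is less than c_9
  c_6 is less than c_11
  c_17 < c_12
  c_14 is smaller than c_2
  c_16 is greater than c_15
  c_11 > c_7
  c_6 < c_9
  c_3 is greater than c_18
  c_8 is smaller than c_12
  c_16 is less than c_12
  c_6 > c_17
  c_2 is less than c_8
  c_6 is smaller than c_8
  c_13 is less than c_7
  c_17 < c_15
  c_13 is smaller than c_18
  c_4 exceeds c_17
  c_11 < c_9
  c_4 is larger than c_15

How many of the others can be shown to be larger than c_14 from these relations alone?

The elements the relations force above c_14 are c_2, c_8, c_12, c_9 — no chain reaches any other.
That is 4.

4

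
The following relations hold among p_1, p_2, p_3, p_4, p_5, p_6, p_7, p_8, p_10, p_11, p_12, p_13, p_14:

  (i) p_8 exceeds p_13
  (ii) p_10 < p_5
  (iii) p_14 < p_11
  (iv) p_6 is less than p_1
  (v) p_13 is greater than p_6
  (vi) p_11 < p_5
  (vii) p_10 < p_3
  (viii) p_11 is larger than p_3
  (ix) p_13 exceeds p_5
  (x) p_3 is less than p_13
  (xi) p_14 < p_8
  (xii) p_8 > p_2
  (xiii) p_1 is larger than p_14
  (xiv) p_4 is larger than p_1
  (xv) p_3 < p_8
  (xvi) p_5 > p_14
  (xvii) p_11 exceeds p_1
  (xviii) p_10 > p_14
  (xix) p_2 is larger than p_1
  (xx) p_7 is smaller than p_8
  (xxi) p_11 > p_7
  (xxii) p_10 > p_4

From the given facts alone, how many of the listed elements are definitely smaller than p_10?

The elements the relations force below p_10 are p_6, p_14, p_1, p_4 — no chain reaches any other.
That is 4.

4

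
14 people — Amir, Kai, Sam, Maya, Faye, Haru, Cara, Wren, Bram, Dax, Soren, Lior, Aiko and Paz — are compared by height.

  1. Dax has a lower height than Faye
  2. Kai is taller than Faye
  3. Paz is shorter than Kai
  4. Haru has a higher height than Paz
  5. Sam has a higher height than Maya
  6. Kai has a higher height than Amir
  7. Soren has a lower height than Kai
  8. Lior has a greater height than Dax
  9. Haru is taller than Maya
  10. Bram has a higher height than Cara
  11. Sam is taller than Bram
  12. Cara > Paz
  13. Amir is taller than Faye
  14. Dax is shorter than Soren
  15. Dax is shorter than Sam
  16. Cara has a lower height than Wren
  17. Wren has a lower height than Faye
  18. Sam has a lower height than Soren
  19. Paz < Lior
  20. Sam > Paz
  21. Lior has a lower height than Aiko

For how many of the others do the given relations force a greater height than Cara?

The elements the relations force above Cara are Bram, Wren, Sam, Faye, Soren, Amir, Kai — no chain reaches any other.
That is 7.

7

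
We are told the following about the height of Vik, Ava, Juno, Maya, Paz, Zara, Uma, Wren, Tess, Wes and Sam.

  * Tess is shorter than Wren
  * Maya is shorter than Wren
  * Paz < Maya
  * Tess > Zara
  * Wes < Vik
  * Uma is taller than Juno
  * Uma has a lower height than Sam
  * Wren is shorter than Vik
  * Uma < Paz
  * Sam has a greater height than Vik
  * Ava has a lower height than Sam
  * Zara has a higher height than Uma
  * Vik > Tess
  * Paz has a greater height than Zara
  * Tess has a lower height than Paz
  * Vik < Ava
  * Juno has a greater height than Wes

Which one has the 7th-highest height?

Tess

The consecutive relations fix a unique order: Wes < Juno < Uma < Zara < Tess < Paz < Maya < Wren < Vik < Ava < Sam.
Counting 7 from the largest end gives Tess.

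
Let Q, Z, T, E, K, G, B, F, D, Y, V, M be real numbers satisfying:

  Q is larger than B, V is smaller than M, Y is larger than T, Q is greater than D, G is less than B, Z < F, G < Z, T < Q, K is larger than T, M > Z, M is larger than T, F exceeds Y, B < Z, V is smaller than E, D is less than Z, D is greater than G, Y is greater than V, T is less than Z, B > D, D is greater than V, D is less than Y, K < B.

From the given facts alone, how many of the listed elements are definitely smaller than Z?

The elements the relations force below Z are V, G, D, T, K, B — no chain reaches any other.
That is 6.

6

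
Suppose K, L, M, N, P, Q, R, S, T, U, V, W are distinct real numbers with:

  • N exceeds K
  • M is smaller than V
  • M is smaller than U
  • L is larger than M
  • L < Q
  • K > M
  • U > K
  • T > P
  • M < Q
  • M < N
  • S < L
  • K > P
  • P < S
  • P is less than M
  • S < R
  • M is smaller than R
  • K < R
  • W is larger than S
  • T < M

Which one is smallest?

P

Chaining upward from P: directly above it, T, M, K, S; then V, W, U, R, N, L, Q.
That covers every other element, and nothing is given below P, so P is the smallest.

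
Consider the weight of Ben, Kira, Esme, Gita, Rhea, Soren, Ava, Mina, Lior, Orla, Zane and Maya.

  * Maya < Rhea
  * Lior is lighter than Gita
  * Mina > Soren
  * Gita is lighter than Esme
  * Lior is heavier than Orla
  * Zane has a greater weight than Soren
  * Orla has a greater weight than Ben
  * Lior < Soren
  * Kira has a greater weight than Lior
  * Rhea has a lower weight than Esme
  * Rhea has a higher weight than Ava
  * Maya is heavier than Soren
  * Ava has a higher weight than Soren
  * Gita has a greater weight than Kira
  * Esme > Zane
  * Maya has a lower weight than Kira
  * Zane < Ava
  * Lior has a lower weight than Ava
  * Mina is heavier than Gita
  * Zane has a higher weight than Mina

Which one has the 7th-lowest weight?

Piecing the relations together gives one ordering: Ben < Orla < Lior < Soren < Maya < Kira < Gita < Mina < Zane < Ava < Rhea < Esme.
The 7th smallest is Gita.

Gita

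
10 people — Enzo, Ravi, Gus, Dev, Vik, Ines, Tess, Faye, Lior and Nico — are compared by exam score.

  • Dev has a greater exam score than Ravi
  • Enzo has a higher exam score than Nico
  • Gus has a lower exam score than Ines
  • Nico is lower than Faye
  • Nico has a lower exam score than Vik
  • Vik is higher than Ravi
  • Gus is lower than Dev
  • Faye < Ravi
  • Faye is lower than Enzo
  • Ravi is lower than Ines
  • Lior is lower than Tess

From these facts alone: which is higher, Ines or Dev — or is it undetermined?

Following every chain through Dev: below Dev we get Nico, Faye, Ravi, Gus.
Ines is not reached, and no chain runs the other way from Ines to Dev.
So the given relations leave the order of Dev and Ines undetermined.

undetermined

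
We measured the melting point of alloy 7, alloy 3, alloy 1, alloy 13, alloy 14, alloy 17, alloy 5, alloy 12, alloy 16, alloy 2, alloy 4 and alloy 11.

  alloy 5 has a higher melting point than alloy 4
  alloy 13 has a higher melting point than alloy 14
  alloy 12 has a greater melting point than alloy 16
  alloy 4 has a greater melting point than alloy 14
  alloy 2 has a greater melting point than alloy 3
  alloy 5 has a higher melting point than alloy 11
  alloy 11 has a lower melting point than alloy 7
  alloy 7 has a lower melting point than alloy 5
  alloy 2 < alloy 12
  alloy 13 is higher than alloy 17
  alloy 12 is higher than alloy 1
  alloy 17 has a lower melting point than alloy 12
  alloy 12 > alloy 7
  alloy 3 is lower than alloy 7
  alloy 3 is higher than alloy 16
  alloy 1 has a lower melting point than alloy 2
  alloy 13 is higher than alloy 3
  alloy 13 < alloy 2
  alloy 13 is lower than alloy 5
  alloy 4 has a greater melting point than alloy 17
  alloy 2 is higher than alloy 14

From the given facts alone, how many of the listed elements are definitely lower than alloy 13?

4

From alloy 13 the given relations immediately reach alloy 17, alloy 14, alloy 3.
From those, alloy 16 — 4 in total.
No other element is forced below alloy 13 by the given relations, so the count is 4.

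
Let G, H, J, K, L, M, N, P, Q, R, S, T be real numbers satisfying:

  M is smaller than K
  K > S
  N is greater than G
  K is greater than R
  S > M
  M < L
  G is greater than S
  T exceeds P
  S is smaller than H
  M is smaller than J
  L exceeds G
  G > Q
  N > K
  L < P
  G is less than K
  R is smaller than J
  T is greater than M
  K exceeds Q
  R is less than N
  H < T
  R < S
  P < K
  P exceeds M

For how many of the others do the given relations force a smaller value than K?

7

The elements the relations force below K are M, R, Q, S, G, L, P — no chain reaches any other.
That is 7.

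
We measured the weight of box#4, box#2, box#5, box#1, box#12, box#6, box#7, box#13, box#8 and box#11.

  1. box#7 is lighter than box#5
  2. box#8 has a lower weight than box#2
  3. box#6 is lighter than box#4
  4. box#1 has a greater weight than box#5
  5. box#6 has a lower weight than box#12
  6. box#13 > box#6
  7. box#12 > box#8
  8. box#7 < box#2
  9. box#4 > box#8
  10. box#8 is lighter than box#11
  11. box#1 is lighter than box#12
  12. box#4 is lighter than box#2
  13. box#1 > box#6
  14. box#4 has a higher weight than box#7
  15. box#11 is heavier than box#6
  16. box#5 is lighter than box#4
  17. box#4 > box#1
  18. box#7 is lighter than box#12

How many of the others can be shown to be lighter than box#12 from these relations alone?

5

From box#12 the given relations immediately reach box#6, box#7, box#8, box#1.
From those, box#5 — 5 in total.
No other element is forced below box#12 by the given relations, so the count is 5.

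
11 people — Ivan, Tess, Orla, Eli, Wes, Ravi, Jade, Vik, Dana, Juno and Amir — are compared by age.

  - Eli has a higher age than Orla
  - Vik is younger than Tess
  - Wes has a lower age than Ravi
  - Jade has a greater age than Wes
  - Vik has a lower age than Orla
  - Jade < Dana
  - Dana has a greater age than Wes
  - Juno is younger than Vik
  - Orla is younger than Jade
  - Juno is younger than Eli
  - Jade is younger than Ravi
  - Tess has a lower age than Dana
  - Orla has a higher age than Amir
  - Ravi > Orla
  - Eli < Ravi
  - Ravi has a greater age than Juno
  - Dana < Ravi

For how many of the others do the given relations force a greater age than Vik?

6

The elements the relations force above Vik are Orla, Tess, Jade, Eli, Dana, Ravi — no chain reaches any other.
That is 6.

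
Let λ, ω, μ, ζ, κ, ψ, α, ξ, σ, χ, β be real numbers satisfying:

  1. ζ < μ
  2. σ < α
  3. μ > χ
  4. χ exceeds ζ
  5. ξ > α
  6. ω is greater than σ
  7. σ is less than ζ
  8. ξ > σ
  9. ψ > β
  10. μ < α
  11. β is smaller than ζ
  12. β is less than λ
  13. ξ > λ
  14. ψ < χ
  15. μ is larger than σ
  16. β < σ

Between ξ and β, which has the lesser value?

β < σ < ζ < χ < μ < α < ξ, by transitivity through σ, ζ, χ, μ, α.
So β < ξ; β is the smaller of the two.

β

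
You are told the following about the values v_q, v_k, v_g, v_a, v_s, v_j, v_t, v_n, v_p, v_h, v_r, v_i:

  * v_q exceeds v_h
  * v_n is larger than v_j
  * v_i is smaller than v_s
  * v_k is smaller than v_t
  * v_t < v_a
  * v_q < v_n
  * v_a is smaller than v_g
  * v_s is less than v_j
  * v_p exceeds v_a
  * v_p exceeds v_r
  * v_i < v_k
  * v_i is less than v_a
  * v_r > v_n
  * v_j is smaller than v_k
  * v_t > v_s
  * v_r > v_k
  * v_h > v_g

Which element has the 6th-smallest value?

v_a

Chaining the given pairs: v_i < v_s < v_j < v_k < v_t < v_a < v_g < v_h < v_q < v_n < v_r < v_p.
The 6th smallest is v_a.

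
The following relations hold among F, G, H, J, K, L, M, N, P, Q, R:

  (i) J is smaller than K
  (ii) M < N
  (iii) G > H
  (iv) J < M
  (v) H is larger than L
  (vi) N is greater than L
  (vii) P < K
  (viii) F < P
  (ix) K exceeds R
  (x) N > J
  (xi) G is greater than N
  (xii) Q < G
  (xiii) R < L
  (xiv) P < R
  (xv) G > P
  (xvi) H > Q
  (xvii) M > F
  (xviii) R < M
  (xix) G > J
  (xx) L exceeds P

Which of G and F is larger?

F < P and P < R give F < R.
Then R < L extends the chain to L.
Then L < H extends the chain to H.
With H < G: F < P < R < L < H < G.
So F < G; G is the larger of the two.

G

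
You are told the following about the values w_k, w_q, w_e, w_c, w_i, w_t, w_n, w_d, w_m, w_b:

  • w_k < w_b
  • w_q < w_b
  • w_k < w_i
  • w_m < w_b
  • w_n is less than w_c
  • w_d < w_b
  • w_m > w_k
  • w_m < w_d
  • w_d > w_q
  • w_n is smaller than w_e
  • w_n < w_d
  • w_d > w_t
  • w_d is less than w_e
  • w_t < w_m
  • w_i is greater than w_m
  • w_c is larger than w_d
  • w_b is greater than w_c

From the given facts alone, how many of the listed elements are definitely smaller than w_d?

5

Directly below w_d: w_t, w_m, w_n, w_q.
One step further: w_k (5 so far).
Nothing else is reachable below w_d; 5 in all.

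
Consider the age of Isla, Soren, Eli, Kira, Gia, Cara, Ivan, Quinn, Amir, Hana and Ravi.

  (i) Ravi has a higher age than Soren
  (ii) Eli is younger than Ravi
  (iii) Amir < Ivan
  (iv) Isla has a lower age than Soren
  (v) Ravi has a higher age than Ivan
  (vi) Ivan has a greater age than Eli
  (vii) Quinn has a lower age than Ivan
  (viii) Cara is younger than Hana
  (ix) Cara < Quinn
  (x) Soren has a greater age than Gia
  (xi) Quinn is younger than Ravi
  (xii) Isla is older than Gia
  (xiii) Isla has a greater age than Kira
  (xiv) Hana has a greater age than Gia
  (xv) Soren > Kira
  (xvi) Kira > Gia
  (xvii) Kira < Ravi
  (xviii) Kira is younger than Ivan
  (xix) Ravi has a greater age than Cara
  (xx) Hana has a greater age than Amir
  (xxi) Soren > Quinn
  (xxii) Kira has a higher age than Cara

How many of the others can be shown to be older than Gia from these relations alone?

6

The elements the relations force above Gia are Kira, Isla, Hana, Soren, Ivan, Ravi — no chain reaches any other.
That is 6.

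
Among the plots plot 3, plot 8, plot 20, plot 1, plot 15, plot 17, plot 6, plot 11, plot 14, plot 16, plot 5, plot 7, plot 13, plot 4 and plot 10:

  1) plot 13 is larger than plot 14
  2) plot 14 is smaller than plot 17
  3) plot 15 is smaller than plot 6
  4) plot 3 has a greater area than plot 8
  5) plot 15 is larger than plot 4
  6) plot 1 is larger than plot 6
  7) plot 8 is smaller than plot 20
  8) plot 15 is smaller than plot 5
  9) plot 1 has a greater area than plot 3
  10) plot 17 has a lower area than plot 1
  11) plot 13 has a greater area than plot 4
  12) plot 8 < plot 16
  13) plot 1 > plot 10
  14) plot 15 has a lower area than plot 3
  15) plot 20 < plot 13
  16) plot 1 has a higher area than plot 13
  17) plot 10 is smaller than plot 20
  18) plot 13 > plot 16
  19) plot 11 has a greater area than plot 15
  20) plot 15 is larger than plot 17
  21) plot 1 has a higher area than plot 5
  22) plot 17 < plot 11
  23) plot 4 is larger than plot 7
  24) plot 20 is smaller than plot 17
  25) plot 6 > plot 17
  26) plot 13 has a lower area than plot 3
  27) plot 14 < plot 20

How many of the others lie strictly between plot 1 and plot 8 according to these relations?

The relations place plot 8 below plot 1. An element lies strictly between them when it is forced above plot 8 and also forced below plot 1.
Above plot 8: {plot 20, plot 17, plot 15, plot 16, plot 5, plot 6, plot 11, plot 13, plot 3}. Below plot 1: {plot 10, plot 14, plot 20, plot 17, plot 7, plot 4, plot 15, plot 16, plot 5, plot 6, plot 13, plot 3}.
Intersection: {plot 20, plot 17, plot 15, plot 16, plot 5, plot 6, plot 13, plot 3} — 8.

8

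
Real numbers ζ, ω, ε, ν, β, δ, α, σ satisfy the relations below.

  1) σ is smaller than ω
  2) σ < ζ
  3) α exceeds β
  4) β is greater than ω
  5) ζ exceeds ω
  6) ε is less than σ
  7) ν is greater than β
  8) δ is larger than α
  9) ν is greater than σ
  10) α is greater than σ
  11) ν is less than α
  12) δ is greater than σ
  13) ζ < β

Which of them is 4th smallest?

Chaining the given pairs: ε < σ < ω < ζ < β < ν < α < δ.
Counting 4 from the smallest end gives ζ.

ζ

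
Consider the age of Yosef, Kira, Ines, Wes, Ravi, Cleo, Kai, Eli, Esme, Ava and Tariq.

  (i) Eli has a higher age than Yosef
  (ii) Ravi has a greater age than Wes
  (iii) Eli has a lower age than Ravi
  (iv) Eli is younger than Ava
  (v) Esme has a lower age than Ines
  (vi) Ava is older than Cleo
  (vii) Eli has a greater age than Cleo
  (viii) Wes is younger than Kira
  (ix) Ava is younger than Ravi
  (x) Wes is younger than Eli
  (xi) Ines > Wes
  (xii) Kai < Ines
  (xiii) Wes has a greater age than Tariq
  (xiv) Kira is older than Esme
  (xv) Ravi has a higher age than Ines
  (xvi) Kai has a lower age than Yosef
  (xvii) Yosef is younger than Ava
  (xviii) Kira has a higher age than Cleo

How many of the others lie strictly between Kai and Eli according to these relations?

1

Chaining upward from Kai reaches: Yosef, Ava, Ines, Ravi.
Chaining downward from Eli reaches: Tariq, Wes, Cleo, Yosef.
Strictly between Kai and Eli are those in both lists: Yosef — 1 element.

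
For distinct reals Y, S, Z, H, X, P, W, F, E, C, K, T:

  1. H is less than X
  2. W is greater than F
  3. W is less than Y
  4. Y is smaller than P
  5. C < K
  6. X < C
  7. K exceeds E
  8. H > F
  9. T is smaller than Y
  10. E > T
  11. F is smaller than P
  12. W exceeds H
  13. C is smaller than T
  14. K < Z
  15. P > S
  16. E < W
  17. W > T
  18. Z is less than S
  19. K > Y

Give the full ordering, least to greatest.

Nothing is placed below F, so it is least; from there F < H; H < X; X < C; C < T; T < E; E < W; W < Y; Y < K; K < Z; Z < S; S < P, each given directly.

F < H < X < C < T < E < W < Y < K < Z < S < P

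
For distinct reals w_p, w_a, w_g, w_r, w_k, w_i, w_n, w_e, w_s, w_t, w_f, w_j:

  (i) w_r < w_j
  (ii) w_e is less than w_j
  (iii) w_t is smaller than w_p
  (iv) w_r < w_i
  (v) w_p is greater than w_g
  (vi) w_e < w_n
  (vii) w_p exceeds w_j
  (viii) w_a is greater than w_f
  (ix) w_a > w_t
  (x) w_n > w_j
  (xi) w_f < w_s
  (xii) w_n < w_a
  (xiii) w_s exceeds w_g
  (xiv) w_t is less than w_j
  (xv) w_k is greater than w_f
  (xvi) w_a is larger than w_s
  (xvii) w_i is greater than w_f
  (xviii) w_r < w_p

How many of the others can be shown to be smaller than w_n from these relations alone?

Directly below w_n: w_e, w_j.
One step further: w_r, w_t (4 so far).
Nothing else is reachable below w_n; 4 in all.

4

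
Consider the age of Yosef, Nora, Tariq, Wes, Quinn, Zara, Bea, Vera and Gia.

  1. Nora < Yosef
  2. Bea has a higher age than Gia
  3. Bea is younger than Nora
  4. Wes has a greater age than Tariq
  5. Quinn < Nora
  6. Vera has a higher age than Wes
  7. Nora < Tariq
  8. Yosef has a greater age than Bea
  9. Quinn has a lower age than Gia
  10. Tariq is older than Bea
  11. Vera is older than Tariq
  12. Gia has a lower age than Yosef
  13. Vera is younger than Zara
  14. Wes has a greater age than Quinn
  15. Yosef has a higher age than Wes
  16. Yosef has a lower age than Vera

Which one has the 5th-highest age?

Tariq

The consecutive relations fix a unique order: Quinn < Gia < Bea < Nora < Tariq < Wes < Yosef < Vera < Zara.
The 5th largest is Tariq.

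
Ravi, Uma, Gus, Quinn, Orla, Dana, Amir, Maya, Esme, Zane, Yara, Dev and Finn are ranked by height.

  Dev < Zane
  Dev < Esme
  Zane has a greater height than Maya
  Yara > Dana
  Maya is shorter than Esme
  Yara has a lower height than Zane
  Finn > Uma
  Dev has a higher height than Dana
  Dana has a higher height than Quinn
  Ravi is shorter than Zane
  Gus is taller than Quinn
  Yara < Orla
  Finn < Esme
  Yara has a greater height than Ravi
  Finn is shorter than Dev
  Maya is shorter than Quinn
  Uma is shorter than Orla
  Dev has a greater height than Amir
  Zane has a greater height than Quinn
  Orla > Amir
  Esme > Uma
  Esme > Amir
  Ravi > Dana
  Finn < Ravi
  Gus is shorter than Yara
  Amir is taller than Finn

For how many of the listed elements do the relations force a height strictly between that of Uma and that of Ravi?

The relations place Uma below Ravi. An element lies strictly between them when it is forced above Uma and also forced below Ravi.
Above Uma: {Finn, Yara, Amir, Orla, Dev, Zane, Esme}. Below Ravi: {Maya, Quinn, Dana, Finn}.
Intersection: {Finn} — 1.

1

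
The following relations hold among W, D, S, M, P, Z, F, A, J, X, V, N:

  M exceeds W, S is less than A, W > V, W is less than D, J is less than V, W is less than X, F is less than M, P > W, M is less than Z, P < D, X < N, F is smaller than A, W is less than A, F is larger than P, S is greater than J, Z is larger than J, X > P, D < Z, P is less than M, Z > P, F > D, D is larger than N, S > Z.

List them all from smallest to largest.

Each adjacent pair is fixed by a given relation: J < V; V < W; W < P; P < X; X < N; N < D; D < F; F < M; M < Z; Z < S; S < A. Chaining them end to end gives the full order.

J < V < W < P < X < N < D < F < M < Z < S < A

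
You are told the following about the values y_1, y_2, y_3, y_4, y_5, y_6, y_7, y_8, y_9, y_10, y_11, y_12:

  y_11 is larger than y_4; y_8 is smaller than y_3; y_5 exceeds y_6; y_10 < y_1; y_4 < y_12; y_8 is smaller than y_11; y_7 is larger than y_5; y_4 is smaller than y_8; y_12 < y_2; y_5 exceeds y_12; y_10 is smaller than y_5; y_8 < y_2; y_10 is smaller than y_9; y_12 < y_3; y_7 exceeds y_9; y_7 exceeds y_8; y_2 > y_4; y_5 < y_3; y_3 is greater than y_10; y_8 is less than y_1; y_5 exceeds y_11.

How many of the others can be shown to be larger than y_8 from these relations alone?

From y_8 the given relations immediately reach y_1, y_11, y_2, y_3, y_7.
From those, y_5 — 6 in total.
Nothing else is reachable above y_8; 6 in all.

6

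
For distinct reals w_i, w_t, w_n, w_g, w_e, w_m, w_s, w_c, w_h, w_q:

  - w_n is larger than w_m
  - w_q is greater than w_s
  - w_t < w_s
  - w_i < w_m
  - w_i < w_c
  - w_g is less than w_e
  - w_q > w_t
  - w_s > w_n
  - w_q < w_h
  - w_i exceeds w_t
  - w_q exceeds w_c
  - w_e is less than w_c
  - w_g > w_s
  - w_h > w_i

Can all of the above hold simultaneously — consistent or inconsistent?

The single ordering w_t < w_i < w_m < w_n < w_s < w_g < w_e < w_c < w_q < w_h satisfies every listed relation, so no contradiction arises.

consistent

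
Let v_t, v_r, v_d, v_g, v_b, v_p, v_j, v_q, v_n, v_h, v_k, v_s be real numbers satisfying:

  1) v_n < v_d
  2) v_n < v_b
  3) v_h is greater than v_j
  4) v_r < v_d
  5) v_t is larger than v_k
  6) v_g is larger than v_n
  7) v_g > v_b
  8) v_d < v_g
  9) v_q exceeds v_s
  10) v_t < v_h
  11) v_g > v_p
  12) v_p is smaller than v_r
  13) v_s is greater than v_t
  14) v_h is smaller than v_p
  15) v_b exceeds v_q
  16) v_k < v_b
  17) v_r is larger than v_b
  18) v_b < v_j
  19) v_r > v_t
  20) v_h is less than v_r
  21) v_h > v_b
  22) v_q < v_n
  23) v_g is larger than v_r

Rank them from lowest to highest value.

The consecutive links are each given: v_k < v_t; v_t < v_s; v_s < v_q; v_q < v_n; v_n < v_b; v_b < v_j; v_j < v_h; v_h < v_p; v_p < v_r; v_r < v_d; v_d < v_g.

v_k < v_t < v_s < v_q < v_n < v_b < v_j < v_h < v_p < v_r < v_d < v_g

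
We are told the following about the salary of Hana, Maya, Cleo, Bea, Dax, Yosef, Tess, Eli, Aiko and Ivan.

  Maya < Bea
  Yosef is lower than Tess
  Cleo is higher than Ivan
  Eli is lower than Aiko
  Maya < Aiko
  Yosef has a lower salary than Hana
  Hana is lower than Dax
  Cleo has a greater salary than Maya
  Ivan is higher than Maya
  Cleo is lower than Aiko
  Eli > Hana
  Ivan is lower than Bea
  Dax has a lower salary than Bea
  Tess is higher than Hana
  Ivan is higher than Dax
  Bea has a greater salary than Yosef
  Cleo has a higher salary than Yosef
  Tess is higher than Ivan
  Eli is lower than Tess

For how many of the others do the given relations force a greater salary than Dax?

5

The elements the relations force above Dax are Ivan, Cleo, Bea, Aiko, Tess — no chain reaches any other.
That is 5.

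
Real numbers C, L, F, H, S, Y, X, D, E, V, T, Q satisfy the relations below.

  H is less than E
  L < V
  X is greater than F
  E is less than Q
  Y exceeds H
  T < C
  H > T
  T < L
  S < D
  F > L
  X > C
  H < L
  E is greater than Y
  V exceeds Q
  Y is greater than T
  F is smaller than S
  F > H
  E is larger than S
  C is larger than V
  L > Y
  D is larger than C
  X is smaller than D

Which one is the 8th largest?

F

The consecutive relations fix a unique order: T < H < Y < L < F < S < E < Q < V < C < X < D.
Counting 8 from the largest end gives F.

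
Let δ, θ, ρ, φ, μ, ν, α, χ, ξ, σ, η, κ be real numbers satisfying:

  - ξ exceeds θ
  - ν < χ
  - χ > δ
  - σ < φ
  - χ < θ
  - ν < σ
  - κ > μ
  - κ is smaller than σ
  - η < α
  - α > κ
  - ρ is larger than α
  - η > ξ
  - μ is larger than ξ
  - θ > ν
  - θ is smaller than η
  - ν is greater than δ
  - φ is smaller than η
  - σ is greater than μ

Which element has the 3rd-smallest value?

The consecutive relations fix a unique order: δ < ν < χ < θ < ξ < μ < κ < σ < φ < η < α < ρ.
The 3rd smallest is χ.

χ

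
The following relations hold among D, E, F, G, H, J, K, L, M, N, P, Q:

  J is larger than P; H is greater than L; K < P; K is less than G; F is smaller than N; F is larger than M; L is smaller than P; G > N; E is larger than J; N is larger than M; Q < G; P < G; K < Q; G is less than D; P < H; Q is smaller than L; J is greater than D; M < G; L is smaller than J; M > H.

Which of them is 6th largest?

F

Chaining the given pairs: K < Q < L < P < H < M < F < N < G < D < J < E.
The 6th largest is F.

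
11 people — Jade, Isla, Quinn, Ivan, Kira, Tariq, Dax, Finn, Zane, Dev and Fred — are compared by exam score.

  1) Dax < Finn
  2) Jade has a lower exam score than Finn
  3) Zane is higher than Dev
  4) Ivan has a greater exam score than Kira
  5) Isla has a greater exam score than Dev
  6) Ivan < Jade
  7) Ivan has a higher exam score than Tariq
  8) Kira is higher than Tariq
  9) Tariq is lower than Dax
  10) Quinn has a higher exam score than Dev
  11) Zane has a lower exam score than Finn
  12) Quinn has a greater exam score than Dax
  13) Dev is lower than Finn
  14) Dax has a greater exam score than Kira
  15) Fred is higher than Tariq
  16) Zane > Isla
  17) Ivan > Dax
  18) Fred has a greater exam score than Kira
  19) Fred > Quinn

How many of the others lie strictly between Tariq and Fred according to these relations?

3

The relations place Tariq below Fred. An element lies strictly between them when it is forced above Tariq and also forced below Fred.
Above Tariq: {Kira, Dax, Quinn, Ivan, Jade, Finn}. Below Fred: {Kira, Dev, Dax, Quinn}.
Intersection: {Kira, Dax, Quinn} — 3.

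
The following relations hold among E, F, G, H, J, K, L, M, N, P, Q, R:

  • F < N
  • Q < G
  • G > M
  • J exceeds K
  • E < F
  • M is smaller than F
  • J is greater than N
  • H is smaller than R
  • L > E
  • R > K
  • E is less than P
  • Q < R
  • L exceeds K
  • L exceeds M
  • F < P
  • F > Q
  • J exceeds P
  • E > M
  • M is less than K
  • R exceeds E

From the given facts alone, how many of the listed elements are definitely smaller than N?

4

Directly below N: F.
One step further: M, E, Q (4 so far).
Nothing else is reachable below N; 4 in all.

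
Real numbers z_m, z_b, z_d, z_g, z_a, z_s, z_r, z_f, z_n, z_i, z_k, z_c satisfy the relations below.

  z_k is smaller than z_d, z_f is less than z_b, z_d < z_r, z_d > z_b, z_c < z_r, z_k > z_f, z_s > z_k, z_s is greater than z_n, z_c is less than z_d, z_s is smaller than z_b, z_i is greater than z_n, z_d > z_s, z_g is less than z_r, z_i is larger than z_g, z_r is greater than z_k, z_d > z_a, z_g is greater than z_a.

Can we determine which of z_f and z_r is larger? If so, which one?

z_r

z_f < z_k and z_k < z_s give z_f < z_s.
With z_s < z_b: z_f < z_k < z_s < z_b.
With z_b < z_d: z_f < z_k < z_s < z_b < z_d.
Then z_d < z_r extends the chain to z_r.
So z_r is larger.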